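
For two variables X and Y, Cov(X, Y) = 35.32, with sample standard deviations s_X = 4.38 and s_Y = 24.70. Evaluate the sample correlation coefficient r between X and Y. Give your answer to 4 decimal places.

0.3265

r = Cov(X,Y) / (s_X · s_Y) = 35.32 / (4.38 × 24.70)
  = 35.32 / 108.1860 ≈ 0.3265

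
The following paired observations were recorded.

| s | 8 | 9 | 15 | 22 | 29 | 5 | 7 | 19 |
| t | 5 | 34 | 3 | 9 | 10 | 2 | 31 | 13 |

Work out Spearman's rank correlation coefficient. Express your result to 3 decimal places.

0.190

Rank s: 3, 4, 5, 7, 8, 1, 2, 6
Rank t: 3, 8, 2, 4, 5, 1, 7, 6
d = rank(s) − rank(t): 0, -4, 3, 3, 3, 0, -5, 0; Σd² = 68
ρ = 1 − 6Σd² / [n(n²−1)] = 1 − 6×68 / (8×63) = 1 − 408/504 ≈ 0.190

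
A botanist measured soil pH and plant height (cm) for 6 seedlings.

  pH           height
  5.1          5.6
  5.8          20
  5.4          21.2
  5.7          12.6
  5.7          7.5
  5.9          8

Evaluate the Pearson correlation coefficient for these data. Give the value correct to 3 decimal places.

0.138

n = 6, Σx = 33.6, Σy = 74.9, Σx² = 188.6, Σy² = 1159.81, Σxy = 420.81
nΣxy − ΣxΣy = 2524.86 − 2516.64 = 8.22
nΣx² − (Σx)² = 1131.6 − 1128.96 = 2.64; nΣy² − (Σy)² = 6958.86 − 5610.01 = 1348.85
r = 8.22 / √(2.64 × 1348.85) = 8.22 / 59.6738 ≈ 0.138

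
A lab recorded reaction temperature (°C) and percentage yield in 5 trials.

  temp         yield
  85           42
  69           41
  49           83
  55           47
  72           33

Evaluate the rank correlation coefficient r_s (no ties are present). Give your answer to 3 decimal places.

-0.700

Rank temp: 5, 3, 1, 2, 4
Rank yield: 3, 2, 5, 4, 1
d = rank(temp) − rank(yield): 2, 1, -4, -2, 3; Σd² = 34
ρ = 1 − 6Σd² / [n(n²−1)] = 1 − 6×34 / (5×24) = 1 − 204/120 ≈ -0.700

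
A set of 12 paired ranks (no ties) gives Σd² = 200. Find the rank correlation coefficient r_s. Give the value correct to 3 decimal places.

ρ = 1 − 6Σd² / [n(n²−1)] = 1 − 6×200 / (12×143)
  = 1 − 1200/1716 = 1 − 0.6993 ≈ 0.301

0.301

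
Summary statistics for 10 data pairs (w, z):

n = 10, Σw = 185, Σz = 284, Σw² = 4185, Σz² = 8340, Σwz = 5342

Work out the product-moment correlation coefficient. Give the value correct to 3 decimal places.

r = (nΣwz − ΣwΣz) / √[(nΣw² − (Σw)²)(nΣz² − (Σz)²)]
Numerator: 10×5342 − 185×284 = 880
Denominator: √[(41850 − 34225)(83400 − 80656)] = √[7625 × 2744] = 4574.1666
r = 880 / 4574.1666 ≈ 0.192

0.192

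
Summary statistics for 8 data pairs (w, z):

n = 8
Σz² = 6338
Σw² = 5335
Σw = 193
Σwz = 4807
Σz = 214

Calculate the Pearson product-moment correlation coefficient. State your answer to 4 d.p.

r = (nΣwz − ΣwΣz) / √[(nΣw² − (Σw)²)(nΣz² − (Σz)²)]
Numerator: 8×4807 − 193×214 = -2846
Denominator: √[(42680 − 37249)(50704 − 45796)] = √[5431 × 4908] = 5162.8818
r = -2846 / 5162.8818 ≈ -0.5512

-0.5512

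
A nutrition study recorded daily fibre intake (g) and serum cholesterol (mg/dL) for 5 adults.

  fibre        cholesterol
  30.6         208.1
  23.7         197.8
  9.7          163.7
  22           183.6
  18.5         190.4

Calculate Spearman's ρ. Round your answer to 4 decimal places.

0.9000

Rank fibre: 5, 4, 1, 3, 2
Rank cholesterol: 5, 4, 1, 2, 3
d = rank(fibre) − rank(cholesterol): 0, 0, 0, 1, -1; Σd² = 2
ρ = 1 − 6Σd² / [n(n²−1)] = 1 − 6×2 / (5×24) = 1 − 12/120 ≈ 0.9000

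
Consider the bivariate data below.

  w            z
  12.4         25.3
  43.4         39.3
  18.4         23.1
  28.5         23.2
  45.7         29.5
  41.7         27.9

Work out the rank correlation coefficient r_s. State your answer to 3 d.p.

0.771

Rank w: 1, 5, 2, 3, 6, 4
Rank z: 3, 6, 1, 2, 5, 4
d = rank(w) − rank(z): -2, -1, 1, 1, 1, 0; Σd² = 8
ρ = 1 − 6Σd² / [n(n²−1)] = 1 − 6×8 / (6×35) = 1 − 48/210 ≈ 0.771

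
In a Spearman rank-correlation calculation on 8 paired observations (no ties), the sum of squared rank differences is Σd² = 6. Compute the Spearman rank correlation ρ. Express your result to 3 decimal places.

ρ = 1 − 6Σd² / [n(n²−1)] = 1 − 6×6 / (8×63)
  = 1 − 36/504 = 1 − 0.0714 ≈ 0.929

0.929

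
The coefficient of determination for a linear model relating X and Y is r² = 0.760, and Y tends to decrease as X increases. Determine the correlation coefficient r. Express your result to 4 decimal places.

|r| = √0.760 = 0.8718
The association is negative, so r = −0.8718.

-0.8718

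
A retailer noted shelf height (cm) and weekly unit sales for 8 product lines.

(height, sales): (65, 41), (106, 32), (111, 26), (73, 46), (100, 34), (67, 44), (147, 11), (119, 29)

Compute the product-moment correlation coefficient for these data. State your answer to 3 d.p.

n = 8, Σx = 788, Σy = 263, Σx² = 83370, Σy² = 9551, Σxy = 23717
nΣxy − ΣxΣy = 189736 − 207244 = -17508
nΣx² − (Σx)² = 666960 − 620944 = 46016; nΣy² − (Σy)² = 76408 − 69169 = 7239
r = -17508 / √(46016 × 7239) = -17508 / 18251.2965 ≈ -0.959

-0.959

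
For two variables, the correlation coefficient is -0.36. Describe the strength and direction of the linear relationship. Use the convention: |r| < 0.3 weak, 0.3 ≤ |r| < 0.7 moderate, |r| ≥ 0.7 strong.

moderate negative

r = -0.36 < 0 so the relationship is negative.
|r| = 0.36, which falls in the moderate range.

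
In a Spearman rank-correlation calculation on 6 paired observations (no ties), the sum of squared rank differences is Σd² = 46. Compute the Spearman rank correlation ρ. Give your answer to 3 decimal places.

ρ = 1 − 6Σd² / [n(n²−1)] = 1 − 6×46 / (6×35)
  = 1 − 276/210 = 1 − 1.3143 ≈ -0.314

-0.314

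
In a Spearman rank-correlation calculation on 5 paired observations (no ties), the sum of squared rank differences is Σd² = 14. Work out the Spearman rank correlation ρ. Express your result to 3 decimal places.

0.300

ρ = 1 − 6Σd² / [n(n²−1)] = 1 − 6×14 / (5×24)
  = 1 − 84/120 = 1 − 0.7000 ≈ 0.300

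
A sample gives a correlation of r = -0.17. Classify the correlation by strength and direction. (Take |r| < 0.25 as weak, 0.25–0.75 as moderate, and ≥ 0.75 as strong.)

r = -0.17 < 0 so the relationship is negative.
|r| = 0.17, which falls in the weak range.

weak negative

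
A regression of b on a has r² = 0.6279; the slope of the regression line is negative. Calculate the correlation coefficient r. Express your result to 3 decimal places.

|r| = √0.6279 = 0.792
The association is negative, so r = −0.792.

-0.792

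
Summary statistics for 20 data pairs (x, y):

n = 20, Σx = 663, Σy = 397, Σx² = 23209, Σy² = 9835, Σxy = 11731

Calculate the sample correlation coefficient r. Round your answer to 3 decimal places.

r = (nΣxy − ΣxΣy) / √[(nΣx² − (Σx)²)(nΣy² − (Σy)²)]
Numerator: 20×11731 − 663×397 = -28591
Denominator: √[(464180 − 439569)(196700 − 157609)] = √[24611 × 39091] = 31017.2307
r = -28591 / 31017.2307 ≈ -0.922

-0.922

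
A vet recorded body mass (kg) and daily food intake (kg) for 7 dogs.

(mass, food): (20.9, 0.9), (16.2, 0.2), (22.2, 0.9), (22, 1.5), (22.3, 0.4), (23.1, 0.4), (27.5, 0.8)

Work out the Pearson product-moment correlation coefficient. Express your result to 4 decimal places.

0.3248

n = 7, Σx = 154.2, Σy = 5.1, Σx² = 3463.24, Σy² = 4.87, Σxy = 115.19
nΣxy − ΣxΣy = 806.33 − 786.42 = 19.91
nΣx² − (Σx)² = 24242.68 − 23777.64 = 465.04; nΣy² − (Σy)² = 34.09 − 26.01 = 8.08
r = 19.91 / √(465.04 × 8.08) = 19.91 / 61.2986 ≈ 0.3248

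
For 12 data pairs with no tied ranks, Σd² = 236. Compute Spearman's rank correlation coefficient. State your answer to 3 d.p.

ρ = 1 − 6Σd² / [n(n²−1)] = 1 − 6×236 / (12×143)
  = 1 − 1416/1716 = 1 − 0.8252 ≈ 0.175

0.175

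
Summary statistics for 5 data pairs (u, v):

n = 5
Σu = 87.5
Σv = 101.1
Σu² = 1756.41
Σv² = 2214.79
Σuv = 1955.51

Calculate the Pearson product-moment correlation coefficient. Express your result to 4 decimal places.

r = (nΣuv − ΣuΣv) / √[(nΣu² − (Σu)²)(nΣv² − (Σv)²)]
Numerator: 5×1955.51 − 87.5×101.1 = 931.3
Denominator: √[(8782.05 − 7656.25)(11073.95 − 10221.21)] = √[1125.8 × 852.74] = 979.8034
r = 931.3 / 979.8034 ≈ 0.9505

0.9505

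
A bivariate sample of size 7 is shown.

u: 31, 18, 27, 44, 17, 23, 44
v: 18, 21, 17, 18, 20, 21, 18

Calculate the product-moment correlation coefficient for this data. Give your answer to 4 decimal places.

-0.6716

n = 7, Σu = 204, Σv = 133, Σu² = 6704, Σv² = 2543, Σuv = 3802
nΣuv − ΣuΣv = 26614 − 27132 = -518
nΣu² − (Σu)² = 46928 − 41616 = 5312; nΣv² − (Σv)² = 17801 − 17689 = 112
r = -518 / √(5312 × 112) = -518 / 771.3261 ≈ -0.6716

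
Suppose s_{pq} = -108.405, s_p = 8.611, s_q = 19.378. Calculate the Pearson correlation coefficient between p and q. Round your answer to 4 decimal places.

-0.6497

r = Cov(p,q) / (s_p · s_q) = -108.405 / (8.611 × 19.378)
  = -108.405 / 166.8640 ≈ -0.6497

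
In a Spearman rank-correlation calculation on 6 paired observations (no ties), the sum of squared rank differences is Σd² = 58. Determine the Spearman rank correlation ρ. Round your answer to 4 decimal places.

ρ = 1 − 6Σd² / [n(n²−1)] = 1 − 6×58 / (6×35)
  = 1 − 348/210 = 1 − 1.65714 ≈ -0.6571

-0.6571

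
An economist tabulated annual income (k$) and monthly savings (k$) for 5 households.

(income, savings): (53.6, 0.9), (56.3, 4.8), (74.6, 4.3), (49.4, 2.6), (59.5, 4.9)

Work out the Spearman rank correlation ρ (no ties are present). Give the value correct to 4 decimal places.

Rank income: 2, 3, 5, 1, 4
Rank savings: 1, 4, 3, 2, 5
d = rank(income) − rank(savings): 1, -1, 2, -1, -1; Σd² = 8
ρ = 1 − 6Σd² / [n(n²−1)] = 1 − 6×8 / (5×24) = 1 − 48/120 ≈ 0.6000

0.6000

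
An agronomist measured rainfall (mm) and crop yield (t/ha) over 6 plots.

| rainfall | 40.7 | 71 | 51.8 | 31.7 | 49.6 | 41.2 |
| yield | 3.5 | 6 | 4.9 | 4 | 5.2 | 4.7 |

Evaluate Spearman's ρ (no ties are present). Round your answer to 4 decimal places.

0.8857

Rank rainfall: 2, 6, 5, 1, 4, 3
Rank yield: 1, 6, 4, 2, 5, 3
d = rank(rainfall) − rank(yield): 1, 0, 1, -1, -1, 0; Σd² = 4
ρ = 1 − 6Σd² / [n(n²−1)] = 1 − 6×4 / (6×35) = 1 − 24/210 ≈ 0.8857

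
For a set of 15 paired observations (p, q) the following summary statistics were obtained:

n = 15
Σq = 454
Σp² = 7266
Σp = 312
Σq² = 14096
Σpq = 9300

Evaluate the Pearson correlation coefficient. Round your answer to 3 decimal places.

-0.273

r = (nΣpq − ΣpΣq) / √[(nΣp² − (Σp)²)(nΣq² − (Σq)²)]
Numerator: 15×9300 − 312×454 = -2148
Denominator: √[(108990 − 97344)(211440 − 206116)] = √[11646 × 5324] = 7874.2177
r = -2148 / 7874.2177 ≈ -0.273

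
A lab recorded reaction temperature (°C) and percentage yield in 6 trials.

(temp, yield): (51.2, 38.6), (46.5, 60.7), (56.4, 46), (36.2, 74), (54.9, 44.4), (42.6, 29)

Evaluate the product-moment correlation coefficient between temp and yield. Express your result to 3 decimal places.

n = 6, Σx = 287.8, Σy = 292.7, Σx² = 14103.86, Σy² = 15578.81, Σxy = 13745.03
nΣxy − ΣxΣy = 82470.18 − 84239.06 = -1768.88
nΣx² − (Σx)² = 84623.16 − 82828.84 = 1794.32; nΣy² − (Σy)² = 93472.86 − 85673.29 = 7799.57
r = -1768.88 / √(1794.32 × 7799.57) = -1768.88 / 3740.9791 ≈ -0.473

-0.473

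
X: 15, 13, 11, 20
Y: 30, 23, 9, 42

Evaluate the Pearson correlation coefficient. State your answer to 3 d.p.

n = 4, ΣX = 59, ΣY = 104, ΣX² = 915, ΣY² = 3274, ΣXY = 1688
nΣXY − ΣXΣY = 6752 − 6136 = 616
nΣX² − (ΣX)² = 3660 − 3481 = 179; nΣY² − (ΣY)² = 13096 − 10816 = 2280
r = 616 / √(179 × 2280) = 616 / 638.8427 ≈ 0.964

0.964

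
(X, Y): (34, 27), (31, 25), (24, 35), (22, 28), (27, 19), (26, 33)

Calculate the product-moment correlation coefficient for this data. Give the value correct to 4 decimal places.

-0.3491

n = 6, ΣX = 164, ΣY = 167, ΣX² = 4582, ΣY² = 4813, ΣXY = 4520
nΣXY − ΣXΣY = 27120 − 27388 = -268
nΣX² − (ΣX)² = 27492 − 26896 = 596; nΣY² − (ΣY)² = 28878 − 27889 = 989
r = -268 / √(596 × 989) = -268 / 767.7526 ≈ -0.3491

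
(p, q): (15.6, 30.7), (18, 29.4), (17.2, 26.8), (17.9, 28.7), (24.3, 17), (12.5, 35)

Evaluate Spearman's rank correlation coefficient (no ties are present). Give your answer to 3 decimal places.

Rank p: 2, 5, 3, 4, 6, 1
Rank q: 5, 4, 2, 3, 1, 6
d = rank(p) − rank(q): -3, 1, 1, 1, 5, -5; Σd² = 62
ρ = 1 − 6Σd² / [n(n²−1)] = 1 − 6×62 / (6×35) = 1 − 372/210 ≈ -0.771

-0.771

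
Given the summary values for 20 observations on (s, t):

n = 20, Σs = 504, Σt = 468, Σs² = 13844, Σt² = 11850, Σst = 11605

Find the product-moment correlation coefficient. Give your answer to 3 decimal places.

r = (nΣst − ΣsΣt) / √[(nΣs² − (Σs)²)(nΣt² − (Σt)²)]
Numerator: 20×11605 − 504×468 = -3772
Denominator: √[(276880 − 254016)(237000 − 219024)] = √[22864 × 17976] = 20273.2154
r = -3772 / 20273.2154 ≈ -0.186

-0.186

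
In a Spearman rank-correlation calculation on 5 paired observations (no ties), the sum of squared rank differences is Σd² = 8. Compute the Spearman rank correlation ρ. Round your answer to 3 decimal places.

0.600

ρ = 1 − 6Σd² / [n(n²−1)] = 1 − 6×8 / (5×24)
  = 1 − 48/120 = 1 − 0.4000 ≈ 0.600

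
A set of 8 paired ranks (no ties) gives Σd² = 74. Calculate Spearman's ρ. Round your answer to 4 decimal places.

0.1190

ρ = 1 − 6Σd² / [n(n²−1)] = 1 − 6×74 / (8×63)
  = 1 − 444/504 = 1 − 0.88095 ≈ 0.1190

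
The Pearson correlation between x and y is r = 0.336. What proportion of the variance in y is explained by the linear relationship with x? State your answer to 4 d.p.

r² = (0.336)² = 0.1129

0.1129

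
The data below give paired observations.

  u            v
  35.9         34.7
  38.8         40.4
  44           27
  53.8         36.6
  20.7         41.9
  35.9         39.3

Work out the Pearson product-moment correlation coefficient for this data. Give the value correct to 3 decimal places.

-0.503

n = 6, Σu = 229.1, Σv = 219.9, Σu² = 9341.99, Σv² = 8204.91, Σuv = 8248.53
nΣuv − ΣuΣv = 49491.18 − 50379.09 = -887.91
nΣu² − (Σu)² = 56051.94 − 52486.81 = 3565.13; nΣv² − (Σv)² = 49229.46 − 48356.01 = 873.45
r = -887.91 / √(3565.13 × 873.45) = -887.91 / 1764.6424 ≈ -0.503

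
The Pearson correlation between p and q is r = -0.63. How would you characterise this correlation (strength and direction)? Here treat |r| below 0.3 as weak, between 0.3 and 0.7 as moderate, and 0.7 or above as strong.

r = -0.63 < 0 so the relationship is negative.
|r| = 0.63, which falls in the moderate range.

moderate negative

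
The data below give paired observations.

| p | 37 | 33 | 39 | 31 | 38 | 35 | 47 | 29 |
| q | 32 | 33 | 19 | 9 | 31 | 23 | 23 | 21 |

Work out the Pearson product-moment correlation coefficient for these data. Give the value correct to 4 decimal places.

0.2096

n = 8, Σp = 289, Σq = 191, Σp² = 10659, Σq² = 5015, Σpq = 6966
nΣpq − ΣpΣq = 55728 − 55199 = 529
nΣp² − (Σp)² = 85272 − 83521 = 1751; nΣq² − (Σq)² = 40120 − 36481 = 3639
r = 529 / √(1751 × 3639) = 529 / 2524.2601 ≈ 0.2096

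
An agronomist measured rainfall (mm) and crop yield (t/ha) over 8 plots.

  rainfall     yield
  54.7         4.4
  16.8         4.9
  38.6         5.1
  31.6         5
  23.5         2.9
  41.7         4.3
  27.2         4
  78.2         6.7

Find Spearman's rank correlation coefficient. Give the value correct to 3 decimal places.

Rank rainfall: 7, 1, 5, 4, 2, 6, 3, 8
Rank yield: 4, 5, 7, 6, 1, 3, 2, 8
d = rank(rainfall) − rank(yield): 3, -4, -2, -2, 1, 3, 1, 0; Σd² = 44
ρ = 1 − 6Σd² / [n(n²−1)] = 1 − 6×44 / (8×63) = 1 − 264/504 ≈ 0.476

0.476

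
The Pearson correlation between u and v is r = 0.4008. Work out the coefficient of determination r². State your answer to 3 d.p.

0.161

r² = (0.4008)² = 0.161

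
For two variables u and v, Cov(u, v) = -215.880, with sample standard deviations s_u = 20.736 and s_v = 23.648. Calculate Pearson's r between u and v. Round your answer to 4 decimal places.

-0.4402

r = Cov(u,v) / (s_u · s_v) = -215.880 / (20.736 × 23.648)
  = -215.880 / 490.3649 ≈ -0.4402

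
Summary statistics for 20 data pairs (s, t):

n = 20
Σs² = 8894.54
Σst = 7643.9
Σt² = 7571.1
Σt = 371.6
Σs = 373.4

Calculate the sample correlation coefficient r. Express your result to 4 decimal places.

r = (nΣst − ΣsΣt) / √[(nΣs² − (Σs)²)(nΣt² − (Σt)²)]
Numerator: 20×7643.9 − 373.4×371.6 = 14122.56
Denominator: √[(177890.8 − 139427.56)(151422 − 138086.56)] = √[38463.24 × 13335.44] = 22647.8306
r = 14122.56 / 22647.8306 ≈ 0.6236

0.6236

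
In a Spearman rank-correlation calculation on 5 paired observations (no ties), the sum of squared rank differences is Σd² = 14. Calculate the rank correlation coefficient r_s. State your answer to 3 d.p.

ρ = 1 − 6Σd² / [n(n²−1)] = 1 − 6×14 / (5×24)
  = 1 − 84/120 = 1 − 0.7000 ≈ 0.300

0.300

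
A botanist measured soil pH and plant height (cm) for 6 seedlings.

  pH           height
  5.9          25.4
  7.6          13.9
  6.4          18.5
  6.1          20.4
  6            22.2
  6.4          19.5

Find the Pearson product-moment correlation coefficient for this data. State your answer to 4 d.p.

n = 6, Σx = 38.4, Σy = 119.9, Σx² = 247.7, Σy² = 2469.87, Σxy = 756.34
nΣxy − ΣxΣy = 4538.04 − 4604.16 = -66.12
nΣx² − (Σx)² = 1486.2 − 1474.56 = 11.64; nΣy² − (Σy)² = 14819.22 − 14376.01 = 443.21
r = -66.12 / √(11.64 × 443.21) = -66.12 / 71.8259 ≈ -0.9206

-0.9206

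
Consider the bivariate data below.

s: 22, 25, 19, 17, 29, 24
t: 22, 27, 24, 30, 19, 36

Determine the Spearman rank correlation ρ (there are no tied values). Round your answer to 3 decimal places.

Rank s: 3, 5, 2, 1, 6, 4
Rank t: 2, 4, 3, 5, 1, 6
d = rank(s) − rank(t): 1, 1, -1, -4, 5, -2; Σd² = 48
ρ = 1 − 6Σd² / [n(n²−1)] = 1 − 6×48 / (6×35) = 1 − 288/210 ≈ -0.371

-0.371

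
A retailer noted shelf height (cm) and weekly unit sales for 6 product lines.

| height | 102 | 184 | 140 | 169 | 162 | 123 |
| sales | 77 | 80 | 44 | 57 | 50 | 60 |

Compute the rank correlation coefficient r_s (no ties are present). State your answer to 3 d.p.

0.086

Rank height: 1, 6, 3, 5, 4, 2
Rank sales: 5, 6, 1, 3, 2, 4
d = rank(height) − rank(sales): -4, 0, 2, 2, 2, -2; Σd² = 32
ρ = 1 − 6Σd² / [n(n²−1)] = 1 − 6×32 / (6×35) = 1 − 192/210 ≈ 0.086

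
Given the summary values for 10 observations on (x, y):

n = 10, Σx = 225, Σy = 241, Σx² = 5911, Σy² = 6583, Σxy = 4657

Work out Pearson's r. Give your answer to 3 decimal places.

-0.944

r = (nΣxy − ΣxΣy) / √[(nΣx² − (Σx)²)(nΣy² − (Σy)²)]
Numerator: 10×4657 − 225×241 = -7655
Denominator: √[(59110 − 50625)(65830 − 58081)] = √[8485 × 7749] = 8108.6537
r = -7655 / 8108.6537 ≈ -0.944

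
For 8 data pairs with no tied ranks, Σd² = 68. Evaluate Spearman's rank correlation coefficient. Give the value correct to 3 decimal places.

0.190

ρ = 1 − 6Σd² / [n(n²−1)] = 1 − 6×68 / (8×63)
  = 1 − 408/504 = 1 − 0.8095 ≈ 0.190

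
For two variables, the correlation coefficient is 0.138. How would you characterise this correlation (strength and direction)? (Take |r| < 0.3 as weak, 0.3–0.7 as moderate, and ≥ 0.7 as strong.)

weak positive

r = 0.138 > 0 so the relationship is positive.
|r| = 0.138, which falls in the weak range.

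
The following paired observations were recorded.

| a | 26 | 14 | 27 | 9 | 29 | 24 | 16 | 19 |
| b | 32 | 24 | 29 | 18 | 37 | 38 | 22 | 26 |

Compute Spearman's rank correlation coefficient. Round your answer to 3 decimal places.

Rank a: 6, 2, 7, 1, 8, 5, 3, 4
Rank b: 6, 3, 5, 1, 7, 8, 2, 4
d = rank(a) − rank(b): 0, -1, 2, 0, 1, -3, 1, 0; Σd² = 16
ρ = 1 − 6Σd² / [n(n²−1)] = 1 − 6×16 / (8×63) = 1 − 96/504 ≈ 0.810

0.810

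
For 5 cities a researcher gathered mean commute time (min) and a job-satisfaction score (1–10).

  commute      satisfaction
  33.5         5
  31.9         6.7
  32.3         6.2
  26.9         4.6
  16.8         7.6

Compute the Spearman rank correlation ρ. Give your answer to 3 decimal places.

Rank commute: 5, 3, 4, 2, 1
Rank satisfaction: 2, 4, 3, 1, 5
d = rank(commute) − rank(satisfaction): 3, -1, 1, 1, -4; Σd² = 28
ρ = 1 − 6Σd² / [n(n²−1)] = 1 − 6×28 / (5×24) = 1 − 168/120 ≈ -0.400

-0.400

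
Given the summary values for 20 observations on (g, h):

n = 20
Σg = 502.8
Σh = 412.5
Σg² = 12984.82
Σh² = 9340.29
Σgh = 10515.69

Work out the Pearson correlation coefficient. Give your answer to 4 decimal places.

0.2716

r = (nΣgh − ΣgΣh) / √[(nΣg² − (Σg)²)(nΣh² − (Σh)²)]
Numerator: 20×10515.69 − 502.8×412.5 = 2908.8
Denominator: √[(259696.4 − 252807.84)(186805.8 − 170156.25)] = √[6888.56 × 16649.55] = 10709.4082
r = 2908.8 / 10709.4082 ≈ 0.2716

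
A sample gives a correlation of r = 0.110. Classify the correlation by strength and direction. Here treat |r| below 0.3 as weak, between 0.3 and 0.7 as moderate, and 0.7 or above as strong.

weak positive

r = 0.110 > 0 so the relationship is positive.
|r| = 0.110, which falls in the weak range.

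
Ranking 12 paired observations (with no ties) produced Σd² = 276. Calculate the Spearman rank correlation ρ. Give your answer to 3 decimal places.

ρ = 1 − 6Σd² / [n(n²−1)] = 1 − 6×276 / (12×143)
  = 1 − 1656/1716 = 1 − 0.9650 ≈ 0.035

0.035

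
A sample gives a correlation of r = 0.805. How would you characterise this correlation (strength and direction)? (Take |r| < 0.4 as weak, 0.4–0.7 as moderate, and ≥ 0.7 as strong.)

strong positive

r = 0.805 > 0 so the relationship is positive.
|r| = 0.805, which falls in the strong range.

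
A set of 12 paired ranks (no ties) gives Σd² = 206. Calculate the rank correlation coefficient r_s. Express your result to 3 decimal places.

0.280

ρ = 1 − 6Σd² / [n(n²−1)] = 1 − 6×206 / (12×143)
  = 1 − 1236/1716 = 1 − 0.7203 ≈ 0.280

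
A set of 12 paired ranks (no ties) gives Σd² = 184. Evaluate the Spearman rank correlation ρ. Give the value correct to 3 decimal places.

0.357

ρ = 1 − 6Σd² / [n(n²−1)] = 1 − 6×184 / (12×143)
  = 1 − 1104/1716 = 1 − 0.6434 ≈ 0.357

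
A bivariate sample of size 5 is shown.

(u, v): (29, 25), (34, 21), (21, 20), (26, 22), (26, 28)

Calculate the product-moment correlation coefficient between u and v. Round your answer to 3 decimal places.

n = 5, Σu = 136, Σv = 116, Σu² = 3790, Σv² = 2734, Σuv = 3159
nΣuv − ΣuΣv = 15795 − 15776 = 19
nΣu² − (Σu)² = 18950 − 18496 = 454; nΣv² − (Σv)² = 13670 − 13456 = 214
r = 19 / √(454 × 214) = 19 / 311.6986 ≈ 0.061

0.061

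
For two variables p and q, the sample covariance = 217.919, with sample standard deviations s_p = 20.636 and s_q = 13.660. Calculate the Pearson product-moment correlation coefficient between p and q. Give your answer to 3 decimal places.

r = Cov(p,q) / (s_p · s_q) = 217.919 / (20.636 × 13.660)
  = 217.919 / 281.8878 ≈ 0.773

0.773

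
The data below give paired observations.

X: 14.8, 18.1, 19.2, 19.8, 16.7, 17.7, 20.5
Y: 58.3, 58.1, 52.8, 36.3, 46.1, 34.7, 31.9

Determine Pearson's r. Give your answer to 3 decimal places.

-0.598

n = 7, ΣX = 126.8, ΣY = 318.2, ΣX² = 2319.76, ΣY² = 15226.94, ΣXY = 5684.96
nΣXY − ΣXΣY = 39794.72 − 40347.76 = -553.04
nΣX² − (ΣX)² = 16238.32 − 16078.24 = 160.08; nΣY² − (ΣY)² = 106588.58 − 101251.24 = 5337.34
r = -553.04 / √(160.08 × 5337.34) = -553.04 / 924.3384 ≈ -0.598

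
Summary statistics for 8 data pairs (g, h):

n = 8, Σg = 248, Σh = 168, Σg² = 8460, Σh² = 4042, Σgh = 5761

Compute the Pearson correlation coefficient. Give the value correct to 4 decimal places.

0.8779

r = (nΣgh − ΣgΣh) / √[(nΣg² − (Σg)²)(nΣh² − (Σh)²)]
Numerator: 8×5761 − 248×168 = 4424
Denominator: √[(67680 − 61504)(32336 − 28224)] = √[6176 × 4112] = 5039.4158
r = 4424 / 5039.4158 ≈ 0.8779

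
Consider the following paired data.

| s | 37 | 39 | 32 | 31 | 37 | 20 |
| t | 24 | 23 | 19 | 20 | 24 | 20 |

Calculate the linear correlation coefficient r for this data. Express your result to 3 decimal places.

n = 6, Σs = 196, Σt = 130, Σs² = 6644, Σt² = 2842, Σst = 4301
nΣst − ΣsΣt = 25806 − 25480 = 326
nΣs² − (Σs)² = 39864 − 38416 = 1448; nΣt² − (Σt)² = 17052 − 16900 = 152
r = 326 / √(1448 × 152) = 326 / 469.1439 ≈ 0.695

0.695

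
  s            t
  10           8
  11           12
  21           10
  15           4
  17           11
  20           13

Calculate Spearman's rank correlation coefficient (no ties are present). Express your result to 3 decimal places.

Rank s: 1, 2, 6, 3, 4, 5
Rank t: 2, 5, 3, 1, 4, 6
d = rank(s) − rank(t): -1, -3, 3, 2, 0, -1; Σd² = 24
ρ = 1 − 6Σd² / [n(n²−1)] = 1 − 6×24 / (6×35) = 1 − 144/210 ≈ 0.314

0.314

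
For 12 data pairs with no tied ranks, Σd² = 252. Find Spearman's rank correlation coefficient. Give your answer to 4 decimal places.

0.1189

ρ = 1 − 6Σd² / [n(n²−1)] = 1 − 6×252 / (12×143)
  = 1 − 1512/1716 = 1 − 0.88112 ≈ 0.1189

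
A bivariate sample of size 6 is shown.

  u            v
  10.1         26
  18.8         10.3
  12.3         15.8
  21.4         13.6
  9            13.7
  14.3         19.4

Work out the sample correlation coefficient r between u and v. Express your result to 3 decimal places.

-0.530

n = 6, Σu = 85.9, Σv = 98.8, Σu² = 1350.19, Σv² = 1780.74, Σuv = 1342.34
nΣuv − ΣuΣv = 8054.04 − 8486.92 = -432.88
nΣu² − (Σu)² = 8101.14 − 7378.81 = 722.33; nΣv² − (Σv)² = 10684.44 − 9761.44 = 923
r = -432.88 / √(722.33 × 923) = -432.88 / 816.5235 ≈ -0.530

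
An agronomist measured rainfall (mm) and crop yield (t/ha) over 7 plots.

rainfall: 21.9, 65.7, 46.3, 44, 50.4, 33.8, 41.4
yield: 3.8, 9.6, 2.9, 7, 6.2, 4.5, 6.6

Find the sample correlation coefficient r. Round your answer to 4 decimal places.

0.7224

n = 7, Σx = 303.5, Σy = 40.6, Σx² = 14272.35, Σy² = 266.26, Σxy = 1894.03
nΣxy − ΣxΣy = 13258.21 − 12322.1 = 936.11
nΣx² − (Σx)² = 99906.45 − 92112.25 = 7794.2; nΣy² − (Σy)² = 1863.82 − 1648.36 = 215.46
r = 936.11 / √(7794.2 × 215.46) = 936.11 / 1295.8929 ≈ 0.7224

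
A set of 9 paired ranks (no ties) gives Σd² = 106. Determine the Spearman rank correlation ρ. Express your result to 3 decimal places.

ρ = 1 − 6Σd² / [n(n²−1)] = 1 − 6×106 / (9×80)
  = 1 − 636/720 = 1 − 0.8833 ≈ 0.117

0.117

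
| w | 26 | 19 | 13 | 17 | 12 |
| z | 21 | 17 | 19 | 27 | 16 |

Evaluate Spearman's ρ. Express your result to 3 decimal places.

0.500

Rank w: 5, 4, 2, 3, 1
Rank z: 4, 2, 3, 5, 1
d = rank(w) − rank(z): 1, 2, -1, -2, 0; Σd² = 10
ρ = 1 − 6Σd² / [n(n²−1)] = 1 − 6×10 / (5×24) = 1 − 60/120 ≈ 0.500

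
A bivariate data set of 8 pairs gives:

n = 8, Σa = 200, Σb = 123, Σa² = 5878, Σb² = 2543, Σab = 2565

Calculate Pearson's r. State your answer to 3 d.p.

-0.674

r = (nΣab − ΣaΣb) / √[(nΣa² − (Σa)²)(nΣb² − (Σb)²)]
Numerator: 8×2565 − 200×123 = -4080
Denominator: √[(47024 − 40000)(20344 − 15129)] = √[7024 × 5215] = 6052.2855
r = -4080 / 6052.2855 ≈ -0.674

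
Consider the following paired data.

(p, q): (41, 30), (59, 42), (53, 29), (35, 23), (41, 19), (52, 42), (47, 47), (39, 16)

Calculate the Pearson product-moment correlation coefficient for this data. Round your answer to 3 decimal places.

n = 8, Σp = 367, Σq = 248, Σp² = 17311, Σq² = 8624, Σpq = 11846
nΣpq − ΣpΣq = 94768 − 91016 = 3752
nΣp² − (Σp)² = 138488 − 134689 = 3799; nΣq² − (Σq)² = 68992 − 61504 = 7488
r = 3752 / √(3799 × 7488) = 3752 / 5333.5647 ≈ 0.703

0.703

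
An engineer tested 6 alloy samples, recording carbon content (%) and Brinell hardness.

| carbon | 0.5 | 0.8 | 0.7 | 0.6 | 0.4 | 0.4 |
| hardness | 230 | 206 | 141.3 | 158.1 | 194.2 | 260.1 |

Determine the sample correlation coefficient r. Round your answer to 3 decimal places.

-0.523

n = 6, Σx = 3.4, Σy = 1189.7, Σx² = 2.06, Σy² = 245662.95, Σxy = 655.29
nΣxy − ΣxΣy = 3931.74 − 4044.98 = -113.24
nΣx² − (Σx)² = 12.36 − 11.56 = 0.8; nΣy² − (Σy)² = 1473977.7 − 1415386.09 = 58591.61
r = -113.24 / √(0.8 × 58591.61) = -113.24 / 216.5024 ≈ -0.523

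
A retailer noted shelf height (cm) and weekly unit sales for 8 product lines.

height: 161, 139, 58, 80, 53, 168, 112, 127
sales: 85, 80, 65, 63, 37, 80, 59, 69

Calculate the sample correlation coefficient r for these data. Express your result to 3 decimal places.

0.834

n = 8, Σx = 898, Σy = 538, Σx² = 114712, Σy² = 37830, Σxy = 64387
nΣxy − ΣxΣy = 515096 − 483124 = 31972
nΣx² − (Σx)² = 917696 − 806404 = 111292; nΣy² − (Σy)² = 302640 − 289444 = 13196
r = 31972 / √(111292 × 13196) = 31972 / 38322.4377 ≈ 0.834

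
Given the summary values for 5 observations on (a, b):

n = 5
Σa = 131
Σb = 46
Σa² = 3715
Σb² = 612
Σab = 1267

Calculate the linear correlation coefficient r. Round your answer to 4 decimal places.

0.2675

r = (nΣab − ΣaΣb) / √[(nΣa² − (Σa)²)(nΣb² − (Σb)²)]
Numerator: 5×1267 − 131×46 = 309
Denominator: √[(18575 − 17161)(3060 − 2116)] = √[1414 × 944] = 1155.3424
r = 309 / 1155.3424 ≈ 0.2675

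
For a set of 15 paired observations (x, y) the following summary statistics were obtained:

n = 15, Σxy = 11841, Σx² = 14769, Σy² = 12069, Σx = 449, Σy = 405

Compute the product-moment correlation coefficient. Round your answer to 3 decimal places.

-0.230

r = (nΣxy − ΣxΣy) / √[(nΣx² − (Σx)²)(nΣy² − (Σy)²)]
Numerator: 15×11841 − 449×405 = -4230
Denominator: √[(221535 − 201601)(181035 − 164025)] = √[19934 × 17010] = 18414.0528
r = -4230 / 18414.0528 ≈ -0.230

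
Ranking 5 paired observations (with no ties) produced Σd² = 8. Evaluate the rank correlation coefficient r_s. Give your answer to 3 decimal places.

0.600

ρ = 1 − 6Σd² / [n(n²−1)] = 1 − 6×8 / (5×24)
  = 1 − 48/120 = 1 − 0.4000 ≈ 0.600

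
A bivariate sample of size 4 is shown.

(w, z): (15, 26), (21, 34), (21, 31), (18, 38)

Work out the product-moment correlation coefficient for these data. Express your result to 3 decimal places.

n = 4, Σw = 75, Σz = 129, Σw² = 1431, Σz² = 4237, Σwz = 2439
nΣwz − ΣwΣz = 9756 − 9675 = 81
nΣw² − (Σw)² = 5724 − 5625 = 99; nΣz² − (Σz)² = 16948 − 16641 = 307
r = 81 / √(99 × 307) = 81 / 174.3359 ≈ 0.465

0.465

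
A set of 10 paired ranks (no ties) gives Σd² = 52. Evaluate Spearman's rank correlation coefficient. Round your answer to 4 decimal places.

ρ = 1 − 6Σd² / [n(n²−1)] = 1 − 6×52 / (10×99)
  = 1 − 312/990 = 1 − 0.31515 ≈ 0.6848

0.6848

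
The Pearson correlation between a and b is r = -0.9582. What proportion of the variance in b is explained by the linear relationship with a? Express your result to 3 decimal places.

0.918

r² = (-0.9582)² = 0.918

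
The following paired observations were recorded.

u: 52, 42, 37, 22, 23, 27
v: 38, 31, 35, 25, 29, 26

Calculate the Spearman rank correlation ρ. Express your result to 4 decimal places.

0.8857

Rank u: 6, 5, 4, 1, 2, 3
Rank v: 6, 4, 5, 1, 3, 2
d = rank(u) − rank(v): 0, 1, -1, 0, -1, 1; Σd² = 4
ρ = 1 − 6Σd² / [n(n²−1)] = 1 − 6×4 / (6×35) = 1 − 24/210 ≈ 0.8857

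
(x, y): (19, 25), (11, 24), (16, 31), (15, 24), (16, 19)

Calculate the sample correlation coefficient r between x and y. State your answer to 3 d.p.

0.097

n = 5, Σx = 77, Σy = 123, Σx² = 1219, Σy² = 3099, Σxy = 1899
nΣxy − ΣxΣy = 9495 − 9471 = 24
nΣx² − (Σx)² = 6095 − 5929 = 166; nΣy² − (Σy)² = 15495 − 15129 = 366
r = 24 / √(166 × 366) = 24 / 246.4873 ≈ 0.097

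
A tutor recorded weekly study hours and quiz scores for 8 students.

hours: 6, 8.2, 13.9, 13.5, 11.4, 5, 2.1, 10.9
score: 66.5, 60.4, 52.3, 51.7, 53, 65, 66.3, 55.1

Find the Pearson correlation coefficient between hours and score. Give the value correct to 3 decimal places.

n = 8, Σx = 71, Σy = 470.3, Σx² = 756.88, Σy² = 27944.29, Σxy = 3988.22
nΣxy − ΣxΣy = 31905.76 − 33391.3 = -1485.54
nΣx² − (Σx)² = 6055.04 − 5041 = 1014.04; nΣy² − (Σy)² = 223554.32 − 221182.09 = 2372.23
r = -1485.54 / √(1014.04 × 2372.23) = -1485.54 / 1550.9791 ≈ -0.958

-0.958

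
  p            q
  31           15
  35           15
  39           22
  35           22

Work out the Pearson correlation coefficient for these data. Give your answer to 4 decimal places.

n = 4, Σp = 140, Σq = 74, Σp² = 4932, Σq² = 1418, Σpq = 2618
nΣpq − ΣpΣq = 10472 − 10360 = 112
nΣp² − (Σp)² = 19728 − 19600 = 128; nΣq² − (Σq)² = 5672 − 5476 = 196
r = 112 / √(128 × 196) = 112 / 158.3919 ≈ 0.7071

0.7071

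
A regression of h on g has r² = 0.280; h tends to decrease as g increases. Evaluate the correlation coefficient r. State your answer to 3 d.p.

-0.529

|r| = √0.280 = 0.529
The association is negative, so r = −0.529.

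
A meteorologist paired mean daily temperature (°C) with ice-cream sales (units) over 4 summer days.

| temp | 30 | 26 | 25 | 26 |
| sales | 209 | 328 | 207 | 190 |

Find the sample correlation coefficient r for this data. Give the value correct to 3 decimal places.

n = 4, Σx = 107, Σy = 934, Σx² = 2877, Σy² = 230214, Σxy = 24913
nΣxy − ΣxΣy = 99652 − 99938 = -286
nΣx² − (Σx)² = 11508 − 11449 = 59; nΣy² − (Σy)² = 920856 − 872356 = 48500
r = -286 / √(59 × 48500) = -286 / 1691.5969 ≈ -0.169

-0.169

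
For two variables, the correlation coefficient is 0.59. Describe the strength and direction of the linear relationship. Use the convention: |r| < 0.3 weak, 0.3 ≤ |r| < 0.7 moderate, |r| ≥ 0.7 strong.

r = 0.59 > 0 so the relationship is positive.
|r| = 0.59, which falls in the moderate range.

moderate positive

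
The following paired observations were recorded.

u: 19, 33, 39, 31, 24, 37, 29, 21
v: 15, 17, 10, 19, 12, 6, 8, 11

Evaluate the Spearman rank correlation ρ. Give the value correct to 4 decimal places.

Rank u: 1, 6, 8, 5, 3, 7, 4, 2
Rank v: 6, 7, 3, 8, 5, 1, 2, 4
d = rank(u) − rank(v): -5, -1, 5, -3, -2, 6, 2, -2; Σd² = 108
ρ = 1 − 6Σd² / [n(n²−1)] = 1 − 6×108 / (8×63) = 1 − 648/504 ≈ -0.2857

-0.2857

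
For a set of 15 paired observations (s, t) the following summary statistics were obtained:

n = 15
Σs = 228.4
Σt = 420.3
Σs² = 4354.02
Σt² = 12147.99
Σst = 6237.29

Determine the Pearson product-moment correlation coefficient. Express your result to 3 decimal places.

r = (nΣst − ΣsΣt) / √[(nΣs² − (Σs)²)(nΣt² − (Σt)²)]
Numerator: 15×6237.29 − 228.4×420.3 = -2437.17
Denominator: √[(65310.3 − 52166.56)(182219.85 − 176652.09)] = √[13143.74 × 5567.76] = 8554.6005
r = -2437.17 / 8554.6005 ≈ -0.285

-0.285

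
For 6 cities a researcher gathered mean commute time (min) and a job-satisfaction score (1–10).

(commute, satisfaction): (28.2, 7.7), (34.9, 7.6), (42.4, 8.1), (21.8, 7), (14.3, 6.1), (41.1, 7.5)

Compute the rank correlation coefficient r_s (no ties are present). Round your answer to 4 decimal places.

0.7714

Rank commute: 3, 4, 6, 2, 1, 5
Rank satisfaction: 5, 4, 6, 2, 1, 3
d = rank(commute) − rank(satisfaction): -2, 0, 0, 0, 0, 2; Σd² = 8
ρ = 1 − 6Σd² / [n(n²−1)] = 1 − 6×8 / (6×35) = 1 − 48/210 ≈ 0.7714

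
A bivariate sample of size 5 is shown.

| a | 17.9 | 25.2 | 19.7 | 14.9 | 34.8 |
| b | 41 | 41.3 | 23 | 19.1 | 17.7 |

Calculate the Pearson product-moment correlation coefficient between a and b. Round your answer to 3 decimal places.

n = 5, Σa = 112.5, Σb = 142.1, Σa² = 2776.59, Σb² = 4593.79, Σab = 3128.31
nΣab − ΣaΣb = 15641.55 − 15986.25 = -344.7
nΣa² − (Σa)² = 13882.95 − 12656.25 = 1226.7; nΣb² − (Σb)² = 22968.95 − 20192.41 = 2776.54
r = -344.7 / √(1226.7 × 2776.54) = -344.7 / 1845.5302 ≈ -0.187

-0.187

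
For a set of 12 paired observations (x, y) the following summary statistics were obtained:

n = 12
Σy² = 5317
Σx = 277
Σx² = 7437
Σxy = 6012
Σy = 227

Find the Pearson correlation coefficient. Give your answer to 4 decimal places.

r = (nΣxy − ΣxΣy) / √[(nΣx² − (Σx)²)(nΣy² − (Σy)²)]
Numerator: 12×6012 − 277×227 = 9265
Denominator: √[(89244 − 76729)(63804 − 51529)] = √[12515 × 12275] = 12394.4191
r = 9265 / 12394.4191 ≈ 0.7475

0.7475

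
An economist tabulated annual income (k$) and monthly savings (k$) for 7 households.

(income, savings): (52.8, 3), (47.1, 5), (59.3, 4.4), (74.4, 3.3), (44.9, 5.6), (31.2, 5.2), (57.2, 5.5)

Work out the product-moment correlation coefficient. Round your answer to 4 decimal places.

-0.5732

n = 7, Σx = 366.9, Σy = 32, Σx² = 20319.39, Σy² = 152.9, Σxy = 1628.62
nΣxy − ΣxΣy = 11400.34 − 11740.8 = -340.46
nΣx² − (Σx)² = 142235.73 − 134615.61 = 7620.12; nΣy² − (Σy)² = 1070.3 − 1024 = 46.3
r = -340.46 / √(7620.12 × 46.3) = -340.46 / 593.9794 ≈ -0.5732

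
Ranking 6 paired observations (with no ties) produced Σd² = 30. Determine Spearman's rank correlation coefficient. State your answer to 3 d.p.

ρ = 1 − 6Σd² / [n(n²−1)] = 1 − 6×30 / (6×35)
  = 1 − 180/210 = 1 − 0.8571 ≈ 0.143

0.143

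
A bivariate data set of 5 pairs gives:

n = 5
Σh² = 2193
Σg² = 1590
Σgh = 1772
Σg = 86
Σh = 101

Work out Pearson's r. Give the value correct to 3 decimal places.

r = (nΣgh − ΣgΣh) / √[(nΣg² − (Σg)²)(nΣh² − (Σh)²)]
Numerator: 5×1772 − 86×101 = 174
Denominator: √[(7950 − 7396)(10965 − 10201)] = √[554 × 764] = 650.5813
r = 174 / 650.5813 ≈ 0.267

0.267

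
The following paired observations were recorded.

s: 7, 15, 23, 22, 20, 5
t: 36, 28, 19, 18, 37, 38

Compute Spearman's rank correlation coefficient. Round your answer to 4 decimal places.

Rank s: 2, 3, 6, 5, 4, 1
Rank t: 4, 3, 2, 1, 5, 6
d = rank(s) − rank(t): -2, 0, 4, 4, -1, -5; Σd² = 62
ρ = 1 − 6Σd² / [n(n²−1)] = 1 − 6×62 / (6×35) = 1 − 372/210 ≈ -0.7714

-0.7714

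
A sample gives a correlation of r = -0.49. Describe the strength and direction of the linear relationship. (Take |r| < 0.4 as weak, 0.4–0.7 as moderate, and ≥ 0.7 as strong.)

r = -0.49 < 0 so the relationship is negative.
|r| = 0.49, which falls in the moderate range.

moderate negative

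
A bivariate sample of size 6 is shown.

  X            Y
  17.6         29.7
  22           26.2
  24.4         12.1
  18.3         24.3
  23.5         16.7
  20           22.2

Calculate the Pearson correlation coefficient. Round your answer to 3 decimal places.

n = 6, ΣX = 125.8, ΣY = 131.2, ΣX² = 2676.26, ΣY² = 3077.16, ΣXY = 2675.5
nΣXY − ΣXΣY = 16053 − 16504.96 = -451.96
nΣX² − (ΣX)² = 16057.56 − 15825.64 = 231.92; nΣY² − (ΣY)² = 18462.96 − 17213.44 = 1249.52
r = -451.96 / √(231.92 × 1249.52) = -451.96 / 538.3202 ≈ -0.840

-0.840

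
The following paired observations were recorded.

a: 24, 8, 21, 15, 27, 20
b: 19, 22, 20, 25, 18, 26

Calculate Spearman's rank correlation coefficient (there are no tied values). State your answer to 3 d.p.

Rank a: 5, 1, 4, 2, 6, 3
Rank b: 2, 4, 3, 5, 1, 6
d = rank(a) − rank(b): 3, -3, 1, -3, 5, -3; Σd² = 62
ρ = 1 − 6Σd² / [n(n²−1)] = 1 − 6×62 / (6×35) = 1 − 372/210 ≈ -0.771

-0.771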